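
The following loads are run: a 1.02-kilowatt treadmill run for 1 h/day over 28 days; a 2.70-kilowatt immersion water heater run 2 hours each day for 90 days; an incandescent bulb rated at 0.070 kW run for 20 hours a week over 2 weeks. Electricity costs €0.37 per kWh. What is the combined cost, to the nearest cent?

€191.42

treadmill: Runtime = 1 h/day × 28 days = 28 h
treadmill: 1.02 kW × 28 h = 28.56 kWh
immersion water heater: Runtime = 2 h/day × 90 days = 180 h
immersion water heater: 2.7 kW × 180 h = 486 kWh
incandescent bulb: Runtime = 20 h/week × 2 weeks = 40 h
incandescent bulb: 0.07 kW × 40 h = 2.8 kWh
Total energy = 517.36 kWh
Cost = 517.36 × €0.37 = €191.42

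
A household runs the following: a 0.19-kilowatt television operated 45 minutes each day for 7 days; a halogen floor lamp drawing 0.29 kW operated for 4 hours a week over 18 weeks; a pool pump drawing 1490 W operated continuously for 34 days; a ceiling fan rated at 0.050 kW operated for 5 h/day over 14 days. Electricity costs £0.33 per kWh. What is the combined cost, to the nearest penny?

£409.60

television: Runtime = 45 min × 7 = 315 min = 5.25 h
television: 0.19 kW × 5.25 h = 0.9975 kWh
halogen floor lamp: Runtime = 4 h/week × 18 weeks = 72 h
halogen floor lamp: 0.29 kW × 72 h = 20.88 kWh
pool pump: Runtime = 24 h × 34 = 816 h
pool pump: 1.49 kW × 816 h = 1215.84 kWh
ceiling fan: Runtime = 5 h/day × 14 days = 70 h
ceiling fan: 0.05 kW × 70 h = 3.5 kWh
Total energy = 1241.2175 kWh
Cost = 1241.2175 × £0.33 = £409.60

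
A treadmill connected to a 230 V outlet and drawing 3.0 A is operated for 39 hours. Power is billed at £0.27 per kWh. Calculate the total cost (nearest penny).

Power = 3.0 A × 230 V = 690 W = 0.69 kW
Energy = 0.69 kW × 39 h = 26.91 kWh
Cost = 26.91 kWh × £0.27/kWh = £7.27

£7.27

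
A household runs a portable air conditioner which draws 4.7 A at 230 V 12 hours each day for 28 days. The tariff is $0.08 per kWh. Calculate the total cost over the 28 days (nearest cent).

Power = 4.7 A × 230 V = 1081 W = 1.081 kW
Runtime = 12 h/day × 28 days = 336 h
Energy = 1.081 kW × 336 h = 363.216 kWh
Cost = 363.216 kWh × $0.08/kWh = $29.06

$29.06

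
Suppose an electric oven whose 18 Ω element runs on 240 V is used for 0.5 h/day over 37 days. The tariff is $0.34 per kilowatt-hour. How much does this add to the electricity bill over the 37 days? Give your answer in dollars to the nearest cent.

Power = V²/R = 240²/18 = 3200 W = 3.2 kW
Runtime = 0.5 h/day × 37 days = 18.5 h
Energy = 3.2 kW × 18.5 h = 59.2 kWh
Cost = 59.2 kWh × $0.34/kWh = $20.13

$20.13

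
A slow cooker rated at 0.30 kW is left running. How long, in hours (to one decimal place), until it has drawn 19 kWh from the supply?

63.3 h

Hours = 19 kWh ÷ 0.3 kW = 63.3 h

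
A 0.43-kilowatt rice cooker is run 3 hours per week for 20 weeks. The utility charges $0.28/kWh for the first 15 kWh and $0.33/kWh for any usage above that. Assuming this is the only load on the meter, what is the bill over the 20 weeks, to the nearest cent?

$7.76

Runtime = 3 h/week × 20 weeks = 60 h
Energy = 0.43 kW × 60 h = 25.8 kWh
Tier 1 (0–15 kWh): 15 × $0.28 = $4.2
Above 15 kWh: 10.8 × $0.33 = $3.564
Bill = $7.76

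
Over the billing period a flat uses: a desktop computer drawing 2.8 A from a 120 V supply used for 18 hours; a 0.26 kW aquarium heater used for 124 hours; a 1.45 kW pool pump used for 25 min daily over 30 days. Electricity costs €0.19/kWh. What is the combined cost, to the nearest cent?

desktop computer: Power = 2.8 A × 120 V = 336 W = 0.336 kW
desktop computer: 0.336 kW × 18 h = 6.048 kWh
aquarium heater: 0.26 kW × 124 h = 32.24 kWh
pool pump: Runtime = 25 min × 30 = 750 min = 12.5 h
pool pump: 1.45 kW × 12.5 h = 18.125 kWh
Total energy = 56.413 kWh
Cost = 56.413 × €0.19 = €10.72

€10.72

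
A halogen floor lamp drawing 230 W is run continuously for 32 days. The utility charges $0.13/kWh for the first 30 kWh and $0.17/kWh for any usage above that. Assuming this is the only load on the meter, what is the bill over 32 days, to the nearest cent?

$28.83

Runtime = 24 h × 32 = 768 h
Energy = 0.23 kW × 768 h = 176.64 kWh
Tier 1 (0–30 kWh): 30 × $0.13 = $3.9
Above 30 kWh: 146.64 × $0.17 = $24.9288
Bill = $28.83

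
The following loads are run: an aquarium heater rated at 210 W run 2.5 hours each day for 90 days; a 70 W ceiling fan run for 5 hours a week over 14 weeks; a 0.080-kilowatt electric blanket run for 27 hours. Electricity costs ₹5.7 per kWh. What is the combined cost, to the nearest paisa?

aquarium heater: Runtime = 2.5 h/day × 90 days = 225 h
aquarium heater: 0.21 kW × 225 h = 47.25 kWh
ceiling fan: Runtime = 5 h/week × 14 weeks = 70 h
ceiling fan: 0.07 kW × 70 h = 4.9 kWh
electric blanket: 0.08 kW × 27 h = 2.16 kWh
Total energy = 54.31 kWh
Cost = 54.31 × ₹5.7 = ₹309.57

₹309.57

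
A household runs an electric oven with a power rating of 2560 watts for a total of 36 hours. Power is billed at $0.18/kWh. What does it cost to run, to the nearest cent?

Energy = 2.56 kW × 36 h = 92.16 kWh
Cost = 92.16 kWh × $0.18/kWh = $16.59

$16.59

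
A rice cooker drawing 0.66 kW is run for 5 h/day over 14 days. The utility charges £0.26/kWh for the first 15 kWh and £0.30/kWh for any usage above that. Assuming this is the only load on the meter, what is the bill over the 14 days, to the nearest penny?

£13.26

Runtime = 5 h/day × 14 days = 70 h
Energy = 0.66 kW × 70 h = 46.2 kWh
Tier 1 (0–15 kWh): 15 × £0.26 = £3.9
Above 15 kWh: 31.2 × £0.30 = £9.36
Bill = £13.26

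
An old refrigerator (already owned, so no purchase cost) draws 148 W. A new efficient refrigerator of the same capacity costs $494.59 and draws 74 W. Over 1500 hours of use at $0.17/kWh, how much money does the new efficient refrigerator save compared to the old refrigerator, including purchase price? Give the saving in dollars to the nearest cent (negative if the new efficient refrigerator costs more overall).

old refrigerator: $0.00 + (148/1000) kW × 1500 h × $0.17 = $0.00 + $37.74 = $37.74
new efficient refrigerator: $494.59 + (74/1000) kW × 1500 h × $0.17 = $494.59 + $18.87 = $513.46
Saving = $37.74 − $513.46 = −$475.72

-$475.72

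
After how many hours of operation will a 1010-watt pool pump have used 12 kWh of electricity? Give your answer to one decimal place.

11.9 h

Hours = 12 kWh ÷ 1.01 kW = 11.9 h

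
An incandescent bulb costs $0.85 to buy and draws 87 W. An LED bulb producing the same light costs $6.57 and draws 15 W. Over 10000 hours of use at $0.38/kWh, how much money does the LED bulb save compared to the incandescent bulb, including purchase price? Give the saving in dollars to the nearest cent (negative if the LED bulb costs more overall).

incandescent bulb: $0.85 + (87/1000) kW × 10000 h × $0.38 = $0.85 + $330.6 = $331.45
LED bulb: $6.57 + (15/1000) kW × 10000 h × $0.38 = $6.57 + $57 = $63.57
Saving = $331.45 − $63.57 = $267.88

$267.88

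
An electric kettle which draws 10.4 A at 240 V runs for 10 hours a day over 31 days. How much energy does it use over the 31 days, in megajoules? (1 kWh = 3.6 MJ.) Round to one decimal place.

Power = 10.4 A × 240 V = 2496 W = 2.496 kW
Runtime = 10 h/day × 31 days = 310 h
Energy = 2.496 kW × 310 h = 773.76 kWh
= 773.76 × 3.6 MJ = 2785.5 MJ

2785.5 MJ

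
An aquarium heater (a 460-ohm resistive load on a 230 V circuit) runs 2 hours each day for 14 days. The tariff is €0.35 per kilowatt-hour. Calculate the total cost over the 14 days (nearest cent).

Power = V²/R = 230²/460 = 115 W = 0.115 kW
Runtime = 2 h/day × 14 days = 28 h
Energy = 0.115 kW × 28 h = 3.22 kWh
Cost = 3.22 kWh × €0.35/kWh = €1.13

€1.13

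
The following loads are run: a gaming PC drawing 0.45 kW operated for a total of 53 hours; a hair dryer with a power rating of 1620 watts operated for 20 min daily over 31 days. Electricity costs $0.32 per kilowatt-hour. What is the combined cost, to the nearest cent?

$12.99

gaming PC: 0.45 kW × 53 h = 23.85 kWh
hair dryer: Runtime = 20 min × 31 = 620 min = 10.333333… h
hair dryer: 1.62 kW × 10.333333… h = 16.74 kWh
Total energy = 40.59 kWh
Cost = 40.59 × $0.32 = $12.99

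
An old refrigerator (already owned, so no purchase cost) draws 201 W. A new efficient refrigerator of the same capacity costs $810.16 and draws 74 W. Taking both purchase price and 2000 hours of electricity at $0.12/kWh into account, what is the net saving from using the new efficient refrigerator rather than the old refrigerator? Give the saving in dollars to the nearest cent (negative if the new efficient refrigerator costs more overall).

-$779.68

old refrigerator: $0.00 + (201/1000) kW × 2000 h × $0.12 = $0.00 + $48.24 = $48.24
new efficient refrigerator: $810.16 + (74/1000) kW × 2000 h × $0.12 = $810.16 + $17.76 = $827.92
Saving = $48.24 − $827.92 = −$779.68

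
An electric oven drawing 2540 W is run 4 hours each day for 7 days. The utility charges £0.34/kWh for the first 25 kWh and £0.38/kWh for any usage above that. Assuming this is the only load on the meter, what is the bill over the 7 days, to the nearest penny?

£26.03

Runtime = 4 h/day × 7 days = 28 h
Energy = 2.54 kW × 28 h = 71.12 kWh
Tier 1 (0–25 kWh): 25 × £0.34 = £8.5
Above 25 kWh: 46.12 × £0.38 = £17.5256
Bill = £26.03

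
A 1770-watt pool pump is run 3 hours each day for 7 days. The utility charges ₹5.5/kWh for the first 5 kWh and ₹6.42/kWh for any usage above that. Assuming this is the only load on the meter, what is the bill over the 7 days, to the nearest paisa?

₹234.03

Runtime = 3 h/day × 7 days = 21 h
Energy = 1.77 kW × 21 h = 37.17 kWh
Tier 1 (0–5 kWh): 5 × ₹5.5 = ₹27.5
Above 5 kWh: 32.17 × ₹6.42 = ₹206.5314
Bill = ₹234.03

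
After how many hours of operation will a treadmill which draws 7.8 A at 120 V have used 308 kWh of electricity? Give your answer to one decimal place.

329.1 h

Power = 7.8 A × 120 V = 936 W = 0.936 kW
Hours = 308 kWh ÷ 0.936 kW = 329.1 h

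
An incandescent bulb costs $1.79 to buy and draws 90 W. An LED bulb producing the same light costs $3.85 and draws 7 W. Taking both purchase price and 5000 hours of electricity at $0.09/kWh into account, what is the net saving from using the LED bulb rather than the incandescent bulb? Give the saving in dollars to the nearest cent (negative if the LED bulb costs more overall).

incandescent bulb: $1.79 + (90/1000) kW × 5000 h × $0.09 = $1.79 + $40.5 = $42.29
LED bulb: $3.85 + (7/1000) kW × 5000 h × $0.09 = $3.85 + $3.15 = $7
Saving = $42.29 − $7 = $35.29

$35.29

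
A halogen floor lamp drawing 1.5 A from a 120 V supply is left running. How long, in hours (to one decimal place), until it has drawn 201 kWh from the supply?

1116.7 h

Power = 1.5 A × 120 V = 180 W = 0.18 kW
Hours = 201 kWh ÷ 0.18 kW = 1116.7 h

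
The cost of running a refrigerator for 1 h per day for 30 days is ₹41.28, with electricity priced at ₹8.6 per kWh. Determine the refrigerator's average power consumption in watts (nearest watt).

160 W

Energy = ₹41.28 ÷ ₹8.6/kWh = 4.8 kWh
Runtime = 1 h/day × 30 days = 30 h
Power = 4.8 kWh ÷ 30 h = 0.16 kW = 160 W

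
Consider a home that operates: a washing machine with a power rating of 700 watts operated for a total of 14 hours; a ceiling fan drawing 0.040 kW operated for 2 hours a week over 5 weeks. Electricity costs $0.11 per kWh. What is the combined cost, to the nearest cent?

$1.12

washing machine: 0.7 kW × 14 h = 9.8 kWh
ceiling fan: Runtime = 2 h/week × 5 weeks = 10 h
ceiling fan: 0.04 kW × 10 h = 0.4 kWh
Total energy = 10.2 kWh
Cost = 10.2 × $0.11 = $1.12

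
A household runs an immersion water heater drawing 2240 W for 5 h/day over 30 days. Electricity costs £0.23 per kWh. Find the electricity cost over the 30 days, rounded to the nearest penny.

£77.28

Runtime = 5 h/day × 30 days = 150 h
Energy = 2.24 kW × 150 h = 336 kWh
Cost = 336 kWh × £0.23/kWh = £77.28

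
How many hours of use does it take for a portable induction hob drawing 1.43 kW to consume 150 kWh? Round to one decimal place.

Hours = 150 kWh ÷ 1.43 kW = 104.9 h

104.9 h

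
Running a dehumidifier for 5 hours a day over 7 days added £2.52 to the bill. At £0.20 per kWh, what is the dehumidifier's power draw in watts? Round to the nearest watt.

360 W

Energy = £2.52 ÷ £0.20/kWh = 12.6 kWh
Runtime = 5 h/day × 7 days = 35 h
Power = 12.6 kWh ÷ 35 h = 0.36 kW = 360 W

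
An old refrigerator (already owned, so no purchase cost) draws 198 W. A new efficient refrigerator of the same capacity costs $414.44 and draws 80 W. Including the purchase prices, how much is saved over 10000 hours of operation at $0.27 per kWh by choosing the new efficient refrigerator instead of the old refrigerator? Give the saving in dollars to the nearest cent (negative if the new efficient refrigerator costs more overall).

old refrigerator: $0.00 + (198/1000) kW × 10000 h × $0.27 = $0.00 + $534.6 = $534.6
new efficient refrigerator: $414.44 + (80/1000) kW × 10000 h × $0.27 = $414.44 + $216 = $630.44
Saving = $534.6 − $630.44 = −$95.84

-$95.84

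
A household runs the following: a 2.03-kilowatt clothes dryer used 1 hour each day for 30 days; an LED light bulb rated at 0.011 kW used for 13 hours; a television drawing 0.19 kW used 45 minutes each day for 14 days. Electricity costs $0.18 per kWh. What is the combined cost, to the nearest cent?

clothes dryer: Runtime = 1 h/day × 30 days = 30 h
clothes dryer: 2.03 kW × 30 h = 60.9 kWh
LED light bulb: 0.011 kW × 13 h = 0.143 kWh
television: Runtime = 45 min × 14 = 630 min = 10.5 h
television: 0.19 kW × 10.5 h = 1.995 kWh
Total energy = 63.038 kWh
Cost = 63.038 × $0.18 = $11.35

$11.35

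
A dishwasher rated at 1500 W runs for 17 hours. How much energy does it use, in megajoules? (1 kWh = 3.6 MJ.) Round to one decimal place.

91.8 MJ

Energy = 1.5 kW × 17 h = 25.5 kWh
= 25.5 × 3.6 MJ = 91.8 MJ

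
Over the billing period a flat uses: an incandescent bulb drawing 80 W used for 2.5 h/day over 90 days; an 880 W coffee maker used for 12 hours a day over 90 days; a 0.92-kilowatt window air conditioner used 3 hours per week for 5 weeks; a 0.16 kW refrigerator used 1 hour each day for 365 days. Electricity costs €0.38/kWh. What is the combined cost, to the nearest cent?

incandescent bulb: Runtime = 2.5 h/day × 90 days = 225 h
incandescent bulb: 0.08 kW × 225 h = 18 kWh
coffee maker: Runtime = 12 h/day × 90 days = 1080 h
coffee maker: 0.88 kW × 1080 h = 950.4 kWh
window air conditioner: Runtime = 3 h/week × 5 weeks = 15 h
window air conditioner: 0.92 kW × 15 h = 13.8 kWh
refrigerator: Runtime = 1 h/day × 365 days = 365 h
refrigerator: 0.16 kW × 365 h = 58.4 kWh
Total energy = 1040.6 kWh
Cost = 1040.6 × €0.38 = €395.43

€395.43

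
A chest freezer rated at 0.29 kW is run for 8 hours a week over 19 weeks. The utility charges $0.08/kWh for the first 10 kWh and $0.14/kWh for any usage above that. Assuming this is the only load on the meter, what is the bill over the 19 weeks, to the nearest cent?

Runtime = 8 h/week × 19 weeks = 152 h
Energy = 0.29 kW × 152 h = 44.08 kWh
Tier 1 (0–10 kWh): 10 × $0.08 = $0.8
Above 10 kWh: 34.08 × $0.14 = $4.7712
Bill = $5.57

$5.57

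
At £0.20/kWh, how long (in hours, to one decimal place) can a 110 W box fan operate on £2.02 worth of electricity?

91.8 h

Energy available = £2.02 ÷ £0.20/kWh = 10.1 kWh
Hours = 10.1 kWh ÷ 0.11 kW = 91.8 h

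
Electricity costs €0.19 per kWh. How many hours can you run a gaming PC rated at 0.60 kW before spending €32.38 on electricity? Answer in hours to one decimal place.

Energy available = €32.38 ÷ €0.19/kWh = 170.4211 kWh
Hours = 170.4211 kWh ÷ 0.6 kW = 284.0 h

284.0 h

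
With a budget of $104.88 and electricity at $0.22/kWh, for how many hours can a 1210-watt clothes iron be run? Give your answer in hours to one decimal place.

394.0 h

Energy available = $104.88 ÷ $0.22/kWh = 476.7273 kWh
Hours = 476.7273 kWh ÷ 1.21 kW = 394.0 h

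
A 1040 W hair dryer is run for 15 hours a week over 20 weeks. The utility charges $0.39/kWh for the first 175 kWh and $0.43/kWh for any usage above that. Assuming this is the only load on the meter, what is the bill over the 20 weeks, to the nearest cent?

$127.16

Runtime = 15 h/week × 20 weeks = 300 h
Energy = 1.04 kW × 300 h = 312 kWh
Tier 1 (0–175 kWh): 175 × $0.39 = $68.25
Above 175 kWh: 137 × $0.43 = $58.91
Bill = $127.16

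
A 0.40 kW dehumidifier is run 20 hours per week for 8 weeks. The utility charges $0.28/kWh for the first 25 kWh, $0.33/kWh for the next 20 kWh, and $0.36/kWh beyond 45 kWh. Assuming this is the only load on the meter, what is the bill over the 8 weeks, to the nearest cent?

$20.44

Runtime = 20 h/week × 8 weeks = 160 h
Energy = 0.4 kW × 160 h = 64 kWh
Tier 1 (0–25 kWh): 25 × $0.28 = $7
Tier 2 (25–45 kWh): 20 × $0.33 = $6.6
Above 45 kWh: 19 × $0.36 = $6.84
Bill = $20.44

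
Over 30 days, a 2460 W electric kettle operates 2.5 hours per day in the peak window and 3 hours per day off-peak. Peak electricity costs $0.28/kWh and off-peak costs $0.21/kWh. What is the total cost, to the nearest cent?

Peak energy = 2.46 kW × 2.5 h × 30 = 184.5 kWh
Off-peak energy = 2.46 kW × 3 h × 30 = 221.4 kWh
Cost = 184.5 × $0.28 + 221.4 × $0.21 = $51.66 + $46.494 = $98.15

$98.15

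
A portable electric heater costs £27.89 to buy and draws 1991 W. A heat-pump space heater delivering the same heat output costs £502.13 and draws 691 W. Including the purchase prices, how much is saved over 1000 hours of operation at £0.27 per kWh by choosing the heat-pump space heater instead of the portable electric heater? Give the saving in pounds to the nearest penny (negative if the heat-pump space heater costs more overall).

portable electric heater: £27.89 + (1991/1000) kW × 1000 h × £0.27 = £27.89 + £537.57 = £565.46
heat-pump space heater: £502.13 + (691/1000) kW × 1000 h × £0.27 = £502.13 + £186.57 = £688.7
Saving = £565.46 − £688.7 = −£123.24

-£123.24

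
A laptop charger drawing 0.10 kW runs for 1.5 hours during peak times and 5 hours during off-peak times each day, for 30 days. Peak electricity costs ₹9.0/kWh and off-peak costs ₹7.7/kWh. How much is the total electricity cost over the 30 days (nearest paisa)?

₹156.00

Peak energy = 0.1 kW × 1.5 h × 30 = 4.5 kWh
Off-peak energy = 0.1 kW × 5 h × 30 = 15 kWh
Cost = 4.5 × ₹9.0 + 15 × ₹7.7 = ₹40.5 + ₹115.5 = ₹156.00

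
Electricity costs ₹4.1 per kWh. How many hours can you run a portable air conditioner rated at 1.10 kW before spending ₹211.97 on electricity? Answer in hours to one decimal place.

Energy available = ₹211.97 ÷ ₹4.1/kWh = 51.7 kWh
Hours = 51.7 kWh ÷ 1.1 kW = 47.0 h

47.0 h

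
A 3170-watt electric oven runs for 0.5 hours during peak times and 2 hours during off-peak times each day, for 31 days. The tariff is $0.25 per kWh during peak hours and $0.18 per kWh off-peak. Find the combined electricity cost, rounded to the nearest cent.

Peak energy = 3.17 kW × 0.5 h × 31 = 49.135 kWh
Off-peak energy = 3.17 kW × 2 h × 31 = 196.54 kWh
Cost = 49.135 × $0.25 + 196.54 × $0.18 = $12.28375 + $35.3772 = $47.66

$47.66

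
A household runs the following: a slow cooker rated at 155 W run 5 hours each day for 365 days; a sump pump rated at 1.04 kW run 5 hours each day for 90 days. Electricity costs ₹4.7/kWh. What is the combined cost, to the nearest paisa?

₹3529.11

slow cooker: Runtime = 5 h/day × 365 days = 1825 h
slow cooker: 0.155 kW × 1825 h = 282.875 kWh
sump pump: Runtime = 5 h/day × 90 days = 450 h
sump pump: 1.04 kW × 450 h = 468 kWh
Total energy = 750.875 kWh
Cost = 750.875 × ₹4.7 = ₹3529.11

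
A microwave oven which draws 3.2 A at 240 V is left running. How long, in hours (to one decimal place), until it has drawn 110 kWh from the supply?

143.2 h

Power = 3.2 A × 240 V = 768 W = 0.768 kW
Hours = 110 kWh ÷ 0.768 kW = 143.2 h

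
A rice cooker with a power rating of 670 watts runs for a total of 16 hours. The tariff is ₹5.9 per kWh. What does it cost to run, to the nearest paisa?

₹63.25

Energy = 0.67 kW × 16 h = 10.72 kWh
Cost = 10.72 kWh × ₹5.9/kWh = ₹63.25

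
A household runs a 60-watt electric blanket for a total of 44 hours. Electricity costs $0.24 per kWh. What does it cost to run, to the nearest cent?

$0.63

Energy = 0.06 kW × 44 h = 2.64 kWh
Cost = 2.64 kWh × $0.24/kWh = $0.63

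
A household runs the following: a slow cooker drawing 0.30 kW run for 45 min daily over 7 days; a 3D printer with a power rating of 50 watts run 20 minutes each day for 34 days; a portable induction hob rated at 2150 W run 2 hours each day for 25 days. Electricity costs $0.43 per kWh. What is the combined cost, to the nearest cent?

$47.15

slow cooker: Runtime = 45 min × 7 = 315 min = 5.25 h
slow cooker: 0.3 kW × 5.25 h = 1.575 kWh
3D printer: Runtime = 20 min × 34 = 680 min = 11.333333… h
3D printer: 0.05 kW × 11.333333… h = 0.566666… kWh
portable induction hob: Runtime = 2 h/day × 25 days = 50 h
portable induction hob: 2.15 kW × 50 h = 107.5 kWh
Total energy = 109.641666… kWh
Cost = 109.641666… × $0.43 = $47.15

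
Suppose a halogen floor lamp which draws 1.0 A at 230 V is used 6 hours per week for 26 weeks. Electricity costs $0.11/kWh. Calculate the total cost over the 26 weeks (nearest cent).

Power = 1.0 A × 230 V = 230 W = 0.23 kW
Runtime = 6 h/week × 26 weeks = 156 h
Energy = 0.23 kW × 156 h = 35.88 kWh
Cost = 35.88 kWh × $0.11/kWh = $3.95

$3.95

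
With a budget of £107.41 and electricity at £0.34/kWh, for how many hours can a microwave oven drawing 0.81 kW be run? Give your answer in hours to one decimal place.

Energy available = £107.41 ÷ £0.34/kWh = 315.9118 kWh
Hours = 315.9118 kWh ÷ 0.81 kW = 390.0 h

390.0 h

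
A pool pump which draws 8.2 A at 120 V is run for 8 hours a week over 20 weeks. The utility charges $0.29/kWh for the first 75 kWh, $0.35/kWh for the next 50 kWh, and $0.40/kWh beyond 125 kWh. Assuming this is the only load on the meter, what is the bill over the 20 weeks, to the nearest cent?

Power = 8.2 A × 120 V = 984 W = 0.984 kW
Runtime = 8 h/week × 20 weeks = 160 h
Energy = 0.984 kW × 160 h = 157.44 kWh
Tier 1 (0–75 kWh): 75 × $0.29 = $21.75
Tier 2 (75–125 kWh): 50 × $0.35 = $17.5
Above 125 kWh: 32.44 × $0.40 = $12.976
Bill = $52.23

$52.23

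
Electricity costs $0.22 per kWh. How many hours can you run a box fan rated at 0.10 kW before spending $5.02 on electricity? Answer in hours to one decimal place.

Energy available = $5.02 ÷ $0.22/kWh = 22.8182 kWh
Hours = 22.8182 kWh ÷ 0.1 kW = 228.2 h

228.2 h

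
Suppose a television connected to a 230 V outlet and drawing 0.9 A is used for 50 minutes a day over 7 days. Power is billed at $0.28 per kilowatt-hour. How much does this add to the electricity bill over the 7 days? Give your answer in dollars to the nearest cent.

Power = 0.9 A × 230 V = 207 W = 0.207 kW
Runtime = 50 min × 7 = 350 min = 5.833333… h
Energy = 0.207 kW × 5.833333… h = 1.2075 kWh
Cost = 1.2075 kWh × $0.28/kWh = $0.34

$0.34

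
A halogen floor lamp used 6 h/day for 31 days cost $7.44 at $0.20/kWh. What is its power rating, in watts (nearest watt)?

Energy = $7.44 ÷ $0.20/kWh = 37.2 kWh
Runtime = 6 h/day × 31 days = 186 h
Power = 37.2 kWh ÷ 186 h = 0.2 kW = 200 W

200 W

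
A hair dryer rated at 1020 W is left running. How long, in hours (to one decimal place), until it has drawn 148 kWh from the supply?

145.1 h

Hours = 148 kWh ÷ 1.02 kW = 145.1 h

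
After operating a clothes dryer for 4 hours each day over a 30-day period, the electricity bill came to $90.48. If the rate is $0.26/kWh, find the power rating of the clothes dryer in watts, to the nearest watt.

Energy = $90.48 ÷ $0.26/kWh = 348 kWh
Runtime = 4 h/day × 30 days = 120 h
Power = 348 kWh ÷ 120 h = 2.9 kW = 2900 W

2900 W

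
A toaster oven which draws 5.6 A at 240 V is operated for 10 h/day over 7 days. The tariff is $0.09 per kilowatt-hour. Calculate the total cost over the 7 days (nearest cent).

Power = 5.6 A × 240 V = 1344 W = 1.344 kW
Runtime = 10 h/day × 7 days = 70 h
Energy = 1.344 kW × 70 h = 94.08 kWh
Cost = 94.08 kWh × $0.09/kWh = $8.47

$8.47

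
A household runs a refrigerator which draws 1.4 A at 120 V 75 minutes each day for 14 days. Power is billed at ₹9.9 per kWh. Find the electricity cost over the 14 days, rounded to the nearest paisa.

Power = 1.4 A × 120 V = 168 W = 0.168 kW
Runtime = 75 min × 14 = 1050 min = 17.5 h
Energy = 0.168 kW × 17.5 h = 2.94 kWh
Cost = 2.94 kWh × ₹9.9/kWh = ₹29.11

₹29.11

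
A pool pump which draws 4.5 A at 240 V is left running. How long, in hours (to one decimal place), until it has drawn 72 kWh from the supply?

Power = 4.5 A × 240 V = 1080 W = 1.08 kW
Hours = 72 kWh ÷ 1.08 kW = 66.7 h

66.7 h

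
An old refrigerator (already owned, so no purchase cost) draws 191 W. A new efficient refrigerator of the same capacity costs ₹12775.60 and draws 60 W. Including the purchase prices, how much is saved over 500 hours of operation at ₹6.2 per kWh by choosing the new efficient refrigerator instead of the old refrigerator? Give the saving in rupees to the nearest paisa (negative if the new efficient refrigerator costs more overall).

old refrigerator: ₹0.00 + (191/1000) kW × 500 h × ₹6.2 = ₹0.00 + ₹592.1 = ₹592.1
new efficient refrigerator: ₹12775.60 + (60/1000) kW × 500 h × ₹6.2 = ₹12775.60 + ₹186 = ₹12961.6
Saving = ₹592.1 − ₹12961.6 = −₹12369.5

-₹12369.50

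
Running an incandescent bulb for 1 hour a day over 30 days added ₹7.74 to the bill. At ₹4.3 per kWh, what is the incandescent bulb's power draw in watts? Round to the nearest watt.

Energy = ₹7.74 ÷ ₹4.3/kWh = 1.8 kWh
Runtime = 1 h/day × 30 days = 30 h
Power = 1.8 kWh ÷ 30 h = 0.06 kW = 60 W

60 W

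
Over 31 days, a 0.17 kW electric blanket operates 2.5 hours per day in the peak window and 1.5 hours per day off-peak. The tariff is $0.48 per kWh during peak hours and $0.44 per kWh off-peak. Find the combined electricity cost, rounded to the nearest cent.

Peak energy = 0.17 kW × 2.5 h × 31 = 13.175 kWh
Off-peak energy = 0.17 kW × 1.5 h × 31 = 7.905 kWh
Cost = 13.175 × $0.48 + 7.905 × $0.44 = $6.324 + $3.4782 = $9.80

$9.80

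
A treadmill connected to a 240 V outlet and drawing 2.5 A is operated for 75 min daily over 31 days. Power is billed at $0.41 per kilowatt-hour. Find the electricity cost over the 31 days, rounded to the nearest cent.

Power = 2.5 A × 240 V = 600 W = 0.6 kW
Runtime = 75 min × 31 = 2325 min = 38.75 h
Energy = 0.6 kW × 38.75 h = 23.25 kWh
Cost = 23.25 kWh × $0.41/kWh = $9.53

$9.53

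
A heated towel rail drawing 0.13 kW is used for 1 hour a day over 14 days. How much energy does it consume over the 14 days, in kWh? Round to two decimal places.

1.82 kWh

Runtime = 1 h/day × 14 days = 14 h
Energy = 0.13 kW × 14 h = 1.82 kWh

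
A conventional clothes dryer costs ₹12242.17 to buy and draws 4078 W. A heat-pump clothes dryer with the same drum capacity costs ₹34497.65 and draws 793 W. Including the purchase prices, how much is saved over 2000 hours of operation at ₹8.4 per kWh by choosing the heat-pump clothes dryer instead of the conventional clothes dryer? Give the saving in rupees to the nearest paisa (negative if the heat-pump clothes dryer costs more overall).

conventional clothes dryer: ₹12242.17 + (4078/1000) kW × 2000 h × ₹8.4 = ₹12242.17 + ₹68510.4 = ₹80752.57
heat-pump clothes dryer: ₹34497.65 + (793/1000) kW × 2000 h × ₹8.4 = ₹34497.65 + ₹13322.4 = ₹47820.05
Saving = ₹80752.57 − ₹47820.05 = ₹32932.52

₹32932.52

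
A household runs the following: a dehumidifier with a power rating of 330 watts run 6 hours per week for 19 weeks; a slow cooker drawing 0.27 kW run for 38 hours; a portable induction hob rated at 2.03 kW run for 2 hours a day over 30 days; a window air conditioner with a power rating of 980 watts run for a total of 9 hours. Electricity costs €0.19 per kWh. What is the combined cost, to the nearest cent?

€33.92

dehumidifier: Runtime = 6 h/week × 19 weeks = 114 h
dehumidifier: 0.33 kW × 114 h = 37.62 kWh
slow cooker: 0.27 kW × 38 h = 10.26 kWh
portable induction hob: Runtime = 2 h/day × 30 days = 60 h
portable induction hob: 2.03 kW × 60 h = 121.8 kWh
window air conditioner: 0.98 kW × 9 h = 8.82 kWh
Total energy = 178.5 kWh
Cost = 178.5 × €0.19 = €33.92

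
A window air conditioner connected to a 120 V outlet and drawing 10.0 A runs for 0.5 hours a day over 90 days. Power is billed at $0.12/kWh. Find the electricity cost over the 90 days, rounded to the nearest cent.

$6.48

Power = 10.0 A × 120 V = 1200 W = 1.2 kW
Runtime = 0.5 h/day × 90 days = 45 h
Energy = 1.2 kW × 45 h = 54 kWh
Cost = 54 kWh × $0.12/kWh = $6.48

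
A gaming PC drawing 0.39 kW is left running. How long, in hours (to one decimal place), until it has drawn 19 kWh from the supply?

48.7 h

Hours = 19 kWh ÷ 0.39 kW = 48.7 h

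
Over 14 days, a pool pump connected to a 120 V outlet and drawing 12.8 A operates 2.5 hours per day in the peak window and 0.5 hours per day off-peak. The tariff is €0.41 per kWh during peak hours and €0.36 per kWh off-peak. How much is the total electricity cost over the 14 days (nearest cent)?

€25.91

Power = 12.8 A × 120 V = 1536 W = 1.536 kW
Peak energy = 1.536 kW × 2.5 h × 14 = 53.76 kWh
Off-peak energy = 1.536 kW × 0.5 h × 14 = 10.752 kWh
Cost = 53.76 × €0.41 + 10.752 × €0.36 = €22.0416 + €3.87072 = €25.91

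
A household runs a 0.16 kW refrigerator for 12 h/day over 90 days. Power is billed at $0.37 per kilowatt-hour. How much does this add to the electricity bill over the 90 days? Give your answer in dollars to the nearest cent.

$63.94

Runtime = 12 h/day × 90 days = 1080 h
Energy = 0.16 kW × 1080 h = 172.8 kWh
Cost = 172.8 kWh × $0.37/kWh = $63.94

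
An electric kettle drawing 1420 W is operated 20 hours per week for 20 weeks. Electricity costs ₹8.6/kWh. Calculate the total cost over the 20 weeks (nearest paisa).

Runtime = 20 h/week × 20 weeks = 400 h
Energy = 1.42 kW × 400 h = 568 kWh
Cost = 568 kWh × ₹8.6/kWh = ₹4884.80

₹4884.80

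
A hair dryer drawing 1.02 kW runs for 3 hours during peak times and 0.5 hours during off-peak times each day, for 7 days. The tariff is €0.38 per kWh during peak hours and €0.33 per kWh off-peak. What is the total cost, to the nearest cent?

Peak energy = 1.02 kW × 3 h × 7 = 21.42 kWh
Off-peak energy = 1.02 kW × 0.5 h × 7 = 3.57 kWh
Cost = 21.42 × €0.38 + 3.57 × €0.33 = €8.1396 + €1.1781 = €9.32

€9.32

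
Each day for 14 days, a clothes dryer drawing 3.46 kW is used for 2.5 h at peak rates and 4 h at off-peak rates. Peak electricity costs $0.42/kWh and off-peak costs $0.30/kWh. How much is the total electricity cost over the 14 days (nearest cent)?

$108.99

Peak energy = 3.46 kW × 2.5 h × 14 = 121.1 kWh
Off-peak energy = 3.46 kW × 4 h × 14 = 193.76 kWh
Cost = 121.1 × $0.42 + 193.76 × $0.30 = $50.862 + $58.128 = $108.99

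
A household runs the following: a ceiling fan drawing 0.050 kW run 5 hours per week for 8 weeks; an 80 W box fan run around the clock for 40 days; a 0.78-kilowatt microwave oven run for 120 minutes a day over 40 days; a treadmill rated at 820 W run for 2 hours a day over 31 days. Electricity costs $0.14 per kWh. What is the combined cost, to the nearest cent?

$26.89

ceiling fan: Runtime = 5 h/week × 8 weeks = 40 h
ceiling fan: 0.05 kW × 40 h = 2 kWh
box fan: Runtime = 24 h × 40 = 960 h
box fan: 0.08 kW × 960 h = 76.8 kWh
microwave oven: Runtime = 120 min × 40 = 4800 min = 80 h
microwave oven: 0.78 kW × 80 h = 62.4 kWh
treadmill: Runtime = 2 h/day × 31 days = 62 h
treadmill: 0.82 kW × 62 h = 50.84 kWh
Total energy = 192.04 kWh
Cost = 192.04 × $0.14 = $26.89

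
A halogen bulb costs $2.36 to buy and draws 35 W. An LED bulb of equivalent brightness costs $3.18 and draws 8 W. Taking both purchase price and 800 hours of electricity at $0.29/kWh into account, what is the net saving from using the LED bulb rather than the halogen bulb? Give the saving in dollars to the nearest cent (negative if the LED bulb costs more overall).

$5.44

halogen bulb: $2.36 + (35/1000) kW × 800 h × $0.29 = $2.36 + $8.12 = $10.48
LED bulb: $3.18 + (8/1000) kW × 800 h × $0.29 = $3.18 + $1.856 = $5.036
Saving = $10.48 − $5.036 = $5.444 → $5.44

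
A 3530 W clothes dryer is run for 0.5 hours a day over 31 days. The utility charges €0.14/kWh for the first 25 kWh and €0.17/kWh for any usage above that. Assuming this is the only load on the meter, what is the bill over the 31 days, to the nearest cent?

Runtime = 0.5 h/day × 31 days = 15.5 h
Energy = 3.53 kW × 15.5 h = 54.715 kWh
Tier 1 (0–25 kWh): 25 × €0.14 = €3.5
Above 25 kWh: 29.715 × €0.17 = €5.05155
Bill = €8.55

€8.55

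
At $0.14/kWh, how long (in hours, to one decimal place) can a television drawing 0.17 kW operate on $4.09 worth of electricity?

171.8 h

Energy available = $4.09 ÷ $0.14/kWh = 29.2143 kWh
Hours = 29.2143 kWh ÷ 0.17 kW = 171.8 h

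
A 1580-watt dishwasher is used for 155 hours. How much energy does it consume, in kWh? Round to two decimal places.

Energy = 1.58 kW × 155 h = 244.9 kWh

244.90 kWh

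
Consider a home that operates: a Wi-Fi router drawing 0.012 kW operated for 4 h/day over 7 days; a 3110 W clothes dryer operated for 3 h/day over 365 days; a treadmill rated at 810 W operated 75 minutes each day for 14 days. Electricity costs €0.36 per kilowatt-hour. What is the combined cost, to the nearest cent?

Wi-Fi router: Runtime = 4 h/day × 7 days = 28 h
Wi-Fi router: 0.012 kW × 28 h = 0.336 kWh
clothes dryer: Runtime = 3 h/day × 365 days = 1095 h
clothes dryer: 3.11 kW × 1095 h = 3405.45 kWh
treadmill: Runtime = 75 min × 14 = 1050 min = 17.5 h
treadmill: 0.81 kW × 17.5 h = 14.175 kWh
Total energy = 3419.961 kWh
Cost = 3419.961 × €0.36 = €1231.19

€1231.19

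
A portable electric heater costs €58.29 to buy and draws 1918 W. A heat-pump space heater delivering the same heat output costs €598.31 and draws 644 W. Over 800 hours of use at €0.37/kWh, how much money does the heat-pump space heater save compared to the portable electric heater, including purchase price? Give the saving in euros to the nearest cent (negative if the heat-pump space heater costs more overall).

portable electric heater: €58.29 + (1918/1000) kW × 800 h × €0.37 = €58.29 + €567.728 = €626.018
heat-pump space heater: €598.31 + (644/1000) kW × 800 h × €0.37 = €598.31 + €190.624 = €788.934
Saving = €626.018 − €788.934 = −€162.916 → -€162.92

-€162.92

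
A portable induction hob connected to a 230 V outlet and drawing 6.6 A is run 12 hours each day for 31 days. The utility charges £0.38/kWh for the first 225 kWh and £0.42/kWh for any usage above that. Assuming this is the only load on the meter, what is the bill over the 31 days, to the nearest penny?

£228.17

Power = 6.6 A × 230 V = 1518 W = 1.518 kW
Runtime = 12 h/day × 31 days = 372 h
Energy = 1.518 kW × 372 h = 564.696 kWh
Tier 1 (0–225 kWh): 225 × £0.38 = £85.5
Above 225 kWh: 339.696 × £0.42 = £142.67232
Bill = £228.17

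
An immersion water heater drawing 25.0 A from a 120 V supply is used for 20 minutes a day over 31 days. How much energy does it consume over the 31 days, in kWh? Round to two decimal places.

Power = 25.0 A × 120 V = 3000 W = 3 kW
Runtime = 20 min × 31 = 620 min = 10.333333… h
Energy = 3 kW × 10.333333… h = 31 kWh

31.00 kWh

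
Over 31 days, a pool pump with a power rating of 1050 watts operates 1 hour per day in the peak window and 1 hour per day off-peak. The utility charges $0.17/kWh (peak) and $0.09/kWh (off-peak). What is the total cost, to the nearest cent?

Peak energy = 1.05 kW × 1 h × 31 = 32.55 kWh
Off-peak energy = 1.05 kW × 1 h × 31 = 32.55 kWh
Cost = 32.55 × $0.17 + 32.55 × $0.09 = $5.5335 + $2.9295 = $8.46

$8.46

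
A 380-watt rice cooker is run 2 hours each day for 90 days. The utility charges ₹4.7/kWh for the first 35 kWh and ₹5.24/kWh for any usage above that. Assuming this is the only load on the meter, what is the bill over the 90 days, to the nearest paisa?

₹339.52

Runtime = 2 h/day × 90 days = 180 h
Energy = 0.38 kW × 180 h = 68.4 kWh
Tier 1 (0–35 kWh): 35 × ₹4.7 = ₹164.5
Above 35 kWh: 33.4 × ₹5.24 = ₹175.016
Bill = ₹339.52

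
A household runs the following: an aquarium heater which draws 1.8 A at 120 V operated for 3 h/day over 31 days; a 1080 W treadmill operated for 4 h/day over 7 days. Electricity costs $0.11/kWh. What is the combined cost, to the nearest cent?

aquarium heater: Power = 1.8 A × 120 V = 216 W = 0.216 kW
aquarium heater: Runtime = 3 h/day × 31 days = 93 h
aquarium heater: 0.216 kW × 93 h = 20.088 kWh
treadmill: Runtime = 4 h/day × 7 days = 28 h
treadmill: 1.08 kW × 28 h = 30.24 kWh
Total energy = 50.328 kWh
Cost = 50.328 × $0.11 = $5.54

$5.54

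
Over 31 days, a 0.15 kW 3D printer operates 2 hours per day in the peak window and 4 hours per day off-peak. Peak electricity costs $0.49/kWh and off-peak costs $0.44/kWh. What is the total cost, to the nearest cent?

Peak energy = 0.15 kW × 2 h × 31 = 9.3 kWh
Off-peak energy = 0.15 kW × 4 h × 31 = 18.6 kWh
Cost = 9.3 × $0.49 + 18.6 × $0.44 = $4.557 + $8.184 = $12.74

$12.74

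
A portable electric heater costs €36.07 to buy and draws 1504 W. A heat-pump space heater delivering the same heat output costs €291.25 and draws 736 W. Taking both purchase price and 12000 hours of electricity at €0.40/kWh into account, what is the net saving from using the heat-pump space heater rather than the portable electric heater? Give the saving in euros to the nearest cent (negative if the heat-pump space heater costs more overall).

€3431.22

portable electric heater: €36.07 + (1504/1000) kW × 12000 h × €0.40 = €36.07 + €7219.2 = €7255.27
heat-pump space heater: €291.25 + (736/1000) kW × 12000 h × €0.40 = €291.25 + €3532.8 = €3824.05
Saving = €7255.27 − €3824.05 = €3431.22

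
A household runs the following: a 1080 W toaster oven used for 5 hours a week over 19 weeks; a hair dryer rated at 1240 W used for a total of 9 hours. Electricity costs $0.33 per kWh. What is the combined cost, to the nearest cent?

$37.54

toaster oven: Runtime = 5 h/week × 19 weeks = 95 h
toaster oven: 1.08 kW × 95 h = 102.6 kWh
hair dryer: 1.24 kW × 9 h = 11.16 kWh
Total energy = 113.76 kWh
Cost = 113.76 × $0.33 = $37.54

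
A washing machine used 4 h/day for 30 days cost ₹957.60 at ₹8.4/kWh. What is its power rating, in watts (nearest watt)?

950 W

Energy = ₹957.60 ÷ ₹8.4/kWh = 114 kWh
Runtime = 4 h/day × 30 days = 120 h
Power = 114 kWh ÷ 120 h = 0.95 kW = 950 W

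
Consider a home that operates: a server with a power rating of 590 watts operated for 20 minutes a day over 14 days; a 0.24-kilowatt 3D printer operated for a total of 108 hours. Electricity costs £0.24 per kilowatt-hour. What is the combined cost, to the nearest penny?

£6.88

server: Runtime = 20 min × 14 = 280 min = 4.666666… h
server: 0.59 kW × 4.666666… h = 2.753333… kWh
3D printer: 0.24 kW × 108 h = 25.92 kWh
Total energy = 28.673333… kWh
Cost = 28.673333… × £0.24 = £6.88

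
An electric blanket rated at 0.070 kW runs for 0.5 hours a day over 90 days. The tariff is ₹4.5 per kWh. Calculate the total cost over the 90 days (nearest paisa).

₹14.18

Runtime = 0.5 h/day × 90 days = 45 h
Energy = 0.07 kW × 45 h = 3.15 kWh
Cost = 3.15 kWh × ₹4.5/kWh = ₹14.18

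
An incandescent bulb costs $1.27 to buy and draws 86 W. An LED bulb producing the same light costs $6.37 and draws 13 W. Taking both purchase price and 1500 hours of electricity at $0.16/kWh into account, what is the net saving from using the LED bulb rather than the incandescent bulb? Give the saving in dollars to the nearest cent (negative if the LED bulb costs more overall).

incandescent bulb: $1.27 + (86/1000) kW × 1500 h × $0.16 = $1.27 + $20.64 = $21.91
LED bulb: $6.37 + (13/1000) kW × 1500 h × $0.16 = $6.37 + $3.12 = $9.49
Saving = $21.91 − $9.49 = $12.42

$12.42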